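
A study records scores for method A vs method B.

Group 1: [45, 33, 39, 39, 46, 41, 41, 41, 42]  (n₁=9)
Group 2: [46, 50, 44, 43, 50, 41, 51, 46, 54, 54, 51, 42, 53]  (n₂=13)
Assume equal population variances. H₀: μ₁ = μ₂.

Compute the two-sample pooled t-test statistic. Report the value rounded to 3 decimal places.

x̄₁=40.778, s₁=3.768, n₁=9
x̄₂=48.077, s₂=4.627, n₂=13
s_p² = [8·3.768² + 12·4.627²]/20 = 18.5239
SE = √(s_p²·(1/9+1/13)) = 1.8663
t = (40.778−48.077)/1.8663 = -3.9110
df = 20

test statistic = -3.911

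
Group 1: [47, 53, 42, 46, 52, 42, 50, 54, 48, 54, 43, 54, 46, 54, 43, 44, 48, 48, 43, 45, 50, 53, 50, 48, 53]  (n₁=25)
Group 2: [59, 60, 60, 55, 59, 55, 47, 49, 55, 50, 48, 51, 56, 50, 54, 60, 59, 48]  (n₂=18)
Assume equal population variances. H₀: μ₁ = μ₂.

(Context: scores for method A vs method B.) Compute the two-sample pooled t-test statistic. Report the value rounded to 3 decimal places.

test statistic = -4.222

x̄₁=48.400, s₁=4.203, n₁=25
x̄₂=54.167, s₂=4.706, n₂=18
s_p² = [24·4.203² + 17·4.706²]/41 = 19.5244
SE = √(s_p²·(1/25+1/18)) = 1.3659
t = (48.400−54.167)/1.3659 = -4.2219
df = 41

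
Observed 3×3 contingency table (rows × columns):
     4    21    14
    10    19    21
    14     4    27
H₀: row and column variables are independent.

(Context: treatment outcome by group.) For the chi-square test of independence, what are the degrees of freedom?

df = (r−1)(c−1) = (3−1)·(3−1) = 4

degrees of freedom = 4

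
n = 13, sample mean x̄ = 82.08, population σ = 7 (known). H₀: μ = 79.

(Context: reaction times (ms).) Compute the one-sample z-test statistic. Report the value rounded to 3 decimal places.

SE = σ/√n = 7/√13 = 1.9415
z = (x̄−μ₀)/SE = (82.08−79)/1.9415 = 1.5864

test statistic = 1.586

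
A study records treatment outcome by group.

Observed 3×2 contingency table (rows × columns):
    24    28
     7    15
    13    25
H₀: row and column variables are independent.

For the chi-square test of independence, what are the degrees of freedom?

degrees of freedom = 2

df = (r−1)(c−1) = (3−1)·(2−1) = 2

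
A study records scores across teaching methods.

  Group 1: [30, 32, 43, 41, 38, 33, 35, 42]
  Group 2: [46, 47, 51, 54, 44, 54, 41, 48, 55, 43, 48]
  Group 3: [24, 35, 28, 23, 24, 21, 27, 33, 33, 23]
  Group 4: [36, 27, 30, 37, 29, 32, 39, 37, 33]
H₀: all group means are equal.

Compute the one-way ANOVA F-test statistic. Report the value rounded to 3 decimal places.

test statistic = 37.401

Group means [36.75, 48.27, 27.10, 33.33], grand mean 36.737
SSB = Σnᵢ(x̄ᵢ−x̄)² = 2496.787; SSW = ΣΣ(x−x̄ᵢ)² = 756.582
MSB = 2496.787/3 = 832.2622; MSW = 756.582/34 = 22.2524
F = MSB/MSW = 37.4010
df = (3, 34)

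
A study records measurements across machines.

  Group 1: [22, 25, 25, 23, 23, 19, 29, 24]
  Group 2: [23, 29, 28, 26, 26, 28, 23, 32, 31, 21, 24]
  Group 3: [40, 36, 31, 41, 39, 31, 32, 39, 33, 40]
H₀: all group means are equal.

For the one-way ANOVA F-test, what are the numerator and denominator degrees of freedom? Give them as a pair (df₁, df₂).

k = 3 groups, N = 29 total
df = (k−1, N−k) = (3−1, 29−3) = (2, 26)

degrees of freedom = [2, 26]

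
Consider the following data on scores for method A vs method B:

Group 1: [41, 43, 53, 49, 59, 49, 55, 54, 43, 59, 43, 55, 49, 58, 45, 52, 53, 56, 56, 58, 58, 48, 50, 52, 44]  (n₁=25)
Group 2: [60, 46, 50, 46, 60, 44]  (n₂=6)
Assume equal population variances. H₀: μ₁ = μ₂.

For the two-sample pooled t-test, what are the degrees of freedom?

df = n₁ + n₂ − 2 = 25 + 6 − 2 = 29

degrees of freedom = 29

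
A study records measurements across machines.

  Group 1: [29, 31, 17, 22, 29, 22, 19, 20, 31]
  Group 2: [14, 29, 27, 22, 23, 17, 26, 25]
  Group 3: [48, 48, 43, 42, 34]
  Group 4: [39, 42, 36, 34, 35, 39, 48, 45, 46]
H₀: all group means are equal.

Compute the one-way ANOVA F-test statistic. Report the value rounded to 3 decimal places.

Group means [24.44, 22.88, 43.00, 40.44], grand mean 31.677
SSB = Σnᵢ(x̄ᵢ−x̄)² = 2423.455; SSW = ΣΣ(x−x̄ᵢ)² = 765.319
MSB = 2423.455/3 = 807.8182; MSW = 765.319/27 = 28.3452
F = MSB/MSW = 28.4993
df = (3, 27)

test statistic = 28.499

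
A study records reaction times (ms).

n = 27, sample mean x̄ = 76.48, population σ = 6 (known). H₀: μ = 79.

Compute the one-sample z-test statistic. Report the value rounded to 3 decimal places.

SE = σ/√n = 6/√27 = 1.1547
z = (x̄−μ₀)/SE = (76.48−79)/1.1547 = -2.1824

test statistic = -2.182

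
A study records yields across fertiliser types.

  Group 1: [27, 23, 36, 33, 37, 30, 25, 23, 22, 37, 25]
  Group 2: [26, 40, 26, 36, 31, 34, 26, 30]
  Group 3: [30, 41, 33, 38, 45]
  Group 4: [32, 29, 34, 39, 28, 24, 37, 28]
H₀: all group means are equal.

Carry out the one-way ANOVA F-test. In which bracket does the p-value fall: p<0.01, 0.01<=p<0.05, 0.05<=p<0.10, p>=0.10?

Group means [28.91, 31.12, 37.40, 31.38], grand mean 31.406
SSB = Σnᵢ(x̄ᵢ−x̄)² = 248.860; SSW = ΣΣ(x−x̄ᵢ)² = 866.859
MSB = 248.860/3 = 82.9532; MSW = 866.859/28 = 30.9593
F = MSB/MSW = 2.6794
df = (3, 28)
p-value (upper-tail) = 0.06613
→ bracket: 0.05<=p<0.10

p-value bracket: 0.05<=p<0.10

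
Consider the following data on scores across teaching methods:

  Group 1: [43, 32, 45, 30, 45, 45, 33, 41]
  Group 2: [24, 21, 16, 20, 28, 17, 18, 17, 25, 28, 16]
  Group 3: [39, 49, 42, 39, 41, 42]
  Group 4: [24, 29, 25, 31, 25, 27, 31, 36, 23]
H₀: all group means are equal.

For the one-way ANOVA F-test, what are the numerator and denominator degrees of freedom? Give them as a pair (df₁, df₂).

degrees of freedom = [3, 30]

k = 4 groups, N = 34 total
df = (k−1, N−k) = (4−1, 34−4) = (3, 30)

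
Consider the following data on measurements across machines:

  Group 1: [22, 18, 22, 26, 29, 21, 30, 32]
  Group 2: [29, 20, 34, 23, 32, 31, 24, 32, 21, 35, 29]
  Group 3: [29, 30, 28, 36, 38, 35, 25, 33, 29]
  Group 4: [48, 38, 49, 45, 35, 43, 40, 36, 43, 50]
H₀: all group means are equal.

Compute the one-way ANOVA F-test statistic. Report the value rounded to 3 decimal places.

test statistic = 22.347

Group means [25.00, 28.18, 31.44, 42.70], grand mean 32.105
SSB = Σnᵢ(x̄ᵢ−x̄)² = 1699.620; SSW = ΣΣ(x−x̄ᵢ)² = 861.959
MSB = 1699.620/3 = 566.5401; MSW = 861.959/34 = 25.3517
F = MSB/MSW = 22.3472
df = (3, 34)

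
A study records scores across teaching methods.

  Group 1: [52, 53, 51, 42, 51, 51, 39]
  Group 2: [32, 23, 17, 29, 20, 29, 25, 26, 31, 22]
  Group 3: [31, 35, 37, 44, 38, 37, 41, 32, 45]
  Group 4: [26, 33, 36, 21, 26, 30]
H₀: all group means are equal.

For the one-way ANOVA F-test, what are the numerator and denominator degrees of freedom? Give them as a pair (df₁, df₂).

degrees of freedom = [3, 28]

k = 4 groups, N = 32 total
df = (k−1, N−k) = (4−1, 32−4) = (3, 28)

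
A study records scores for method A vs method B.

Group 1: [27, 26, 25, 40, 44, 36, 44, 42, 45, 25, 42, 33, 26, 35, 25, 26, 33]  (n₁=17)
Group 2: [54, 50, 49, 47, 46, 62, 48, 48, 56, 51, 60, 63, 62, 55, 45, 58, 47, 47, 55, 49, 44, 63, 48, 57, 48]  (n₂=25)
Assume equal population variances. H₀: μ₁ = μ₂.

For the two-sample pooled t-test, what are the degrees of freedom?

degrees of freedom = 40

df = n₁ + n₂ − 2 = 17 + 25 − 2 = 40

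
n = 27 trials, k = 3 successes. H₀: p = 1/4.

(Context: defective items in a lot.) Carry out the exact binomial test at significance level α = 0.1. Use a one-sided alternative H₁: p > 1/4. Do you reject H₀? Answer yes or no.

Exact binomial: n=27, k=3, p₀=1/4=0.2500
P(X≥3) from Σ C(n,i)·p₀^i·(1−p₀)^(n−i)
p-value (one-sided, H₁ greater) = 0.97926
At α=0.1: p ≥ α → fail to reject H₀

reject H₀: no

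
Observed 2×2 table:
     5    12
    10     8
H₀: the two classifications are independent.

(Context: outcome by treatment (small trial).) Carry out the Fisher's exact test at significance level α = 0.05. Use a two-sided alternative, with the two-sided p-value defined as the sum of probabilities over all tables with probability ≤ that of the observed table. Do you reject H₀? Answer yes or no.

Margins: r₁=17, r₂=18, c₁=15, c₂=20, n=35
p_obs = C(17,5)·C(18,10)/C(35,15); sum pmf over tables with pmf ≤ p_obs
p-value (two-sided) = 0.17558
At α=0.05: p ≥ α → fail to reject H₀

reject H₀: no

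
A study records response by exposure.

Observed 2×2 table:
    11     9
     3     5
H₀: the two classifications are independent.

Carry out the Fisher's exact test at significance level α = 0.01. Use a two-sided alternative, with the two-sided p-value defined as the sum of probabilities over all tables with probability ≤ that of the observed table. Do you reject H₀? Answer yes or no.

reject H₀: no

Margins: r₁=20, r₂=8, c₁=14, c₂=14, n=28
p_obs = C(20,11)·C(8,3)/C(28,14); sum pmf over tables with pmf ≤ p_obs
p-value (two-sided) = 0.67762
At α=0.01: p ≥ α → fail to reject H₀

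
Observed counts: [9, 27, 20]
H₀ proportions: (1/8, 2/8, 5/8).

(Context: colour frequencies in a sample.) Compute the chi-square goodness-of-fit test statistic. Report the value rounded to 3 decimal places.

test statistic = 19.071

n = 56; E_i = n·p_i = [7.00, 14.00, 35.00]
χ² = (9−7.00)²/7.00 + (27−14.00)²/14.00 + (20−35.00)²/35.00 = 19.0714
df = 2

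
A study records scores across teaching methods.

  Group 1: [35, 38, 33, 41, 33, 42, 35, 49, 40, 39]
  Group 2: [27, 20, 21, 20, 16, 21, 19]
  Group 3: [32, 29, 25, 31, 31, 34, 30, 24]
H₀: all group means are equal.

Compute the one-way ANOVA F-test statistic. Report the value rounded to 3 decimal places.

Group means [38.50, 20.57, 29.50], grand mean 30.600
SSB = Σnᵢ(x̄ᵢ−x̄)² = 1337.786; SSW = ΣΣ(x−x̄ᵢ)² = 364.214
MSB = 1337.786/2 = 668.8929; MSW = 364.214/22 = 16.5552
F = MSB/MSW = 40.4038
df = (2, 22)

test statistic = 40.404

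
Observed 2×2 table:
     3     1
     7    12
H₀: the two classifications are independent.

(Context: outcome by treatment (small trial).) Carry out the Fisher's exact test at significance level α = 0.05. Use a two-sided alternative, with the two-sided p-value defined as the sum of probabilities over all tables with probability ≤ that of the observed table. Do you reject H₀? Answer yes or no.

Margins: r₁=4, r₂=19, c₁=10, c₂=13, n=23
p_obs = C(4,3)·C(19,7)/C(23,10); sum pmf over tables with pmf ≤ p_obs
p-value (two-sided) = 0.28063
At α=0.05: p ≥ α → fail to reject H₀

reject H₀: no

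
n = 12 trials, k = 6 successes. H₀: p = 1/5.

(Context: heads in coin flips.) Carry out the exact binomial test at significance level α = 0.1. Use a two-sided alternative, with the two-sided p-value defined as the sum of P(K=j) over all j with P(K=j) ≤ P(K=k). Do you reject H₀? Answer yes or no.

reject H₀: yes

Exact binomial: n=12, k=6, p₀=1/5=0.2000
P(X=j) = C(n,j)·p₀^j·(1−p₀)^(n−j); p = Σ P(X=j) over j with P(X=j) ≤ P(X=6)
p-value (two-sided) = 0.01941
At α=0.1: p < α → reject H₀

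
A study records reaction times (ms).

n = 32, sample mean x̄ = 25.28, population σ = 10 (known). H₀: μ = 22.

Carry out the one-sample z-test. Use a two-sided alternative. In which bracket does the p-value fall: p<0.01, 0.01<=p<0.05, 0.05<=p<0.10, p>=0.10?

p-value bracket: 0.05<=p<0.10

SE = σ/√n = 10/√32 = 1.7678
z = (x̄−μ₀)/SE = (25.28−22)/1.7678 = 1.8554
p-value (two-sided) = 0.06353
→ bracket: 0.05<=p<0.10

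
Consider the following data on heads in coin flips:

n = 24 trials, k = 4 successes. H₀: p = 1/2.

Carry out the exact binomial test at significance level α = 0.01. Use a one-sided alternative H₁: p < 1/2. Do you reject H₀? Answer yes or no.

Exact binomial: n=24, k=4, p₀=1/2=0.5000
P(X≤4) from Σ C(n,i)·p₀^i·(1−p₀)^(n−i)
p-value (one-sided, H₁ less) = 0.00077
At α=0.01: p < α → reject H₀

reject H₀: yes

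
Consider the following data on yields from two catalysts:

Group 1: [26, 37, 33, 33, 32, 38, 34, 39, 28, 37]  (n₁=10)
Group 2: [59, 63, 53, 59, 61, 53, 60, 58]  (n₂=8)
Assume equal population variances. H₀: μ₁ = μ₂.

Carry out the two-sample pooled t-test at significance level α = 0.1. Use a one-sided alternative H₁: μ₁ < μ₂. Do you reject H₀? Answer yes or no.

reject H₀: yes

x̄₁=33.700, s₁=4.270, n₁=10
x̄₂=58.250, s₂=3.576, n₂=8
s_p² = [9·4.270² + 7·3.576²]/16 = 15.8500
SE = √(s_p²·(1/10+1/8)) = 1.8885
t = (33.700−58.250)/1.8885 = -13.0001
df = 16
p-value (one-sided, H₁ less) = 0.00000
At α=0.1: p < α → reject H₀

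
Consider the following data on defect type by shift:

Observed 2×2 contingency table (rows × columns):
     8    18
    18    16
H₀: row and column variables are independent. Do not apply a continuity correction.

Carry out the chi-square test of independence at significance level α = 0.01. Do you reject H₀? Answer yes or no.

reject H₀: no

Row totals [26, 34], col totals [26, 34], n=60
χ² = (8−11.27)²/11.27 + (18−14.73)²/14.73 + (18−14.73)²/14.73 + (16−19.27)²/19.27 = 2.9496
df = 1
p-value (upper-tail) = 0.08590
At α=0.01: p ≥ α → fail to reject H₀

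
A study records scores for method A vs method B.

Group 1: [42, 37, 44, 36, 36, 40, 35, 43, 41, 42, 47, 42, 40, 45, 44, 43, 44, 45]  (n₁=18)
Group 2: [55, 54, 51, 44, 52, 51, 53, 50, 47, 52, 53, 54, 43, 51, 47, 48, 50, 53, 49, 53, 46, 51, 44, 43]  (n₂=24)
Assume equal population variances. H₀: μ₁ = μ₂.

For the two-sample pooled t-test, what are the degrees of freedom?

degrees of freedom = 40

df = n₁ + n₂ − 2 = 18 + 24 − 2 = 40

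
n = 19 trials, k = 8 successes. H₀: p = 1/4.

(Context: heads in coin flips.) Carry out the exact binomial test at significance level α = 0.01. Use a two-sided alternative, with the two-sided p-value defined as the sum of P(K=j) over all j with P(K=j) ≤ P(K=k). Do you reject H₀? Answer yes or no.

Exact binomial: n=19, k=8, p₀=1/4=0.2500
P(X=j) = C(n,j)·p₀^j·(1−p₀)^(n−j); p = Σ P(X=j) over j with P(X=j) ≤ P(X=8)
p-value (two-sided) = 0.10846
At α=0.01: p ≥ α → fail to reject H₀

reject H₀: no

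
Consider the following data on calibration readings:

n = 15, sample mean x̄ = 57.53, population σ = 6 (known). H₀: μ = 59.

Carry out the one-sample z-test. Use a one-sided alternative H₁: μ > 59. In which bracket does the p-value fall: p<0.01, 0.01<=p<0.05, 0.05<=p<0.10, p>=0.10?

p-value bracket: p>=0.10

SE = σ/√n = 6/√15 = 1.5492
z = (x̄−μ₀)/SE = (57.53−59)/1.5492 = -0.9489
p-value (one-sided, H₁ greater) = 0.82866
→ bracket: p>=0.10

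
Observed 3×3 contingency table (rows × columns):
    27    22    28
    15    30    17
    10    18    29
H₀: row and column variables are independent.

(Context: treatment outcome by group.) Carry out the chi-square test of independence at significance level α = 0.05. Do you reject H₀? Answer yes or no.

reject H₀: yes

Row totals [77, 62, 57], col totals [52, 70, 74], n=196
χ² = (27−20.43)²/20.43 + (22−27.50)²/27.50 + (28−29.07)²/29.07 + (15−16.45)²/16.45 + (30−22.14)²/22.14 + (17−23.41)²/23.41 + (10−15.12)²/15.12 + (18−20.36)²/20.36 + (29−21.52)²/21.52 = 12.5310
df = 4
p-value (upper-tail) = 0.01381
At α=0.05: p < α → reject H₀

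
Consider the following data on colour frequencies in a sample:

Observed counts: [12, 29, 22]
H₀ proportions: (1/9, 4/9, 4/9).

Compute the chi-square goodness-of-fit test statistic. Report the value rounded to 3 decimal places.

test statistic = 4.893

n = 63; E_i = n·p_i = [7.00, 28.00, 28.00]
χ² = (12−7.00)²/7.00 + (29−28.00)²/28.00 + (22−28.00)²/28.00 = 4.8929
df = 2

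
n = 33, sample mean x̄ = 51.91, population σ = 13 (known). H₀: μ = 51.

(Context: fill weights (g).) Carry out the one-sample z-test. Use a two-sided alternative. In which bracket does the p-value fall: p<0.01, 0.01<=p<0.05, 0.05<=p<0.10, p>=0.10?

p-value bracket: p>=0.10

SE = σ/√n = 13/√33 = 2.2630
z = (x̄−μ₀)/SE = (51.91−51)/2.2630 = 0.4021
p-value (two-sided) = 0.68760
→ bracket: p>=0.10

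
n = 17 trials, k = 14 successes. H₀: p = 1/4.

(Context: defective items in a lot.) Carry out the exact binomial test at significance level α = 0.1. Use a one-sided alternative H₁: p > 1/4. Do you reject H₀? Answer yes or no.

Exact binomial: n=17, k=14, p₀=1/4=0.2500
P(X≥14) from Σ C(n,i)·p₀^i·(1−p₀)^(n−i)
p-value (one-sided, H₁ greater) = 0.00000
At α=0.1: p < α → reject H₀

reject H₀: yes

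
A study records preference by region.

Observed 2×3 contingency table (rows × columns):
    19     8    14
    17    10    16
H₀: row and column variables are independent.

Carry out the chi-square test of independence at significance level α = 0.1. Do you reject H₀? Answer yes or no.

Row totals [41, 43], col totals [36, 18, 30], n=84
χ² = (19−17.57)²/17.57 + (8−8.79)²/8.79 + (14−14.64)²/14.64 + (17−18.43)²/18.43 + (10−9.21)²/9.21 + (16−15.36)²/15.36 = 0.4193
df = 2
p-value (upper-tail) = 0.81087
At α=0.1: p ≥ α → fail to reject H₀

reject H₀: no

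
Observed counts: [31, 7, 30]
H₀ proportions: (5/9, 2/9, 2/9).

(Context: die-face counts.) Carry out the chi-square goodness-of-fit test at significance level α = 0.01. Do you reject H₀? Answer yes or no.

reject H₀: yes

n = 68; E_i = n·p_i = [37.78, 15.11, 15.11]
χ² = (31−37.78)²/37.78 + (7−15.11)²/15.11 + (30−15.11)²/15.11 = 20.2397
df = 2
p-value (upper-tail) = 0.00004
At α=0.01: p < α → reject H₀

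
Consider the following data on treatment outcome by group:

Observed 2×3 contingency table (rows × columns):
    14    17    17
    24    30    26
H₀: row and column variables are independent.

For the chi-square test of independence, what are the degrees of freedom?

df = (r−1)(c−1) = (2−1)·(3−1) = 2

degrees of freedom = 2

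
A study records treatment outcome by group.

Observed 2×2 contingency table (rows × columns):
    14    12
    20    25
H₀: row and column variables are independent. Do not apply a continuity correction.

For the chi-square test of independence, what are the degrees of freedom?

degrees of freedom = 1

df = (r−1)(c−1) = (2−1)·(2−1) = 1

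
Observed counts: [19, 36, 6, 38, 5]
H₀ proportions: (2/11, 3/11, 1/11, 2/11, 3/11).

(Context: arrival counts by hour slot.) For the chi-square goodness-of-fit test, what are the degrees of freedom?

degrees of freedom = 4

df = k − 1 = 5 − 1 = 4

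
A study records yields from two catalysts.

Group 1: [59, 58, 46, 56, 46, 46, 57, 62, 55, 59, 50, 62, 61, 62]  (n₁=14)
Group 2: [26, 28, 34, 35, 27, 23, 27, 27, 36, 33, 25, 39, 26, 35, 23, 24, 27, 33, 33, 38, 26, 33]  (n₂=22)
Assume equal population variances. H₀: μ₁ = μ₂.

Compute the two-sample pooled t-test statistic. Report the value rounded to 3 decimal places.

test statistic = 13.736

x̄₁=55.643, s₁=6.147, n₁=14
x̄₂=29.909, s₂=5.023, n₂=22
s_p² = [13·6.147² + 21·5.023²]/34 = 30.0304
SE = √(s_p²·(1/14+1/22)) = 1.8735
t = (55.643−29.909)/1.8735 = 13.7356
df = 34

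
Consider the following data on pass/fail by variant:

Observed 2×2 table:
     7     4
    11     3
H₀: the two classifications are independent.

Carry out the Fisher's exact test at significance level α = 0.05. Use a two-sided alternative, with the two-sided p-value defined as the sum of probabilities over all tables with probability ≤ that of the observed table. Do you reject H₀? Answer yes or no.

reject H₀: no

Margins: r₁=11, r₂=14, c₁=18, c₂=7, n=25
p_obs = C(11,7)·C(14,11)/C(25,18); sum pmf over tables with pmf ≤ p_obs
p-value (two-sided) = 0.65641
At α=0.05: p ≥ α → fail to reject H₀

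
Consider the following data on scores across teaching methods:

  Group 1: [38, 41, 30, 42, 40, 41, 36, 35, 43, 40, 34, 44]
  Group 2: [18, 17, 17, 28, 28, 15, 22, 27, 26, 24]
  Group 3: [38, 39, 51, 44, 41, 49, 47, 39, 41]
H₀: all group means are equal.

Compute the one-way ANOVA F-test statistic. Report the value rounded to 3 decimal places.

Group means [38.67, 22.20, 43.22], grand mean 34.677
SSB = Σnᵢ(x̄ᵢ−x̄)² = 2404.952; SSW = ΣΣ(x−x̄ᵢ)² = 603.822
MSB = 2404.952/2 = 1202.4760; MSW = 603.822/28 = 21.5651
F = MSB/MSW = 55.7603
df = (2, 28)

test statistic = 55.760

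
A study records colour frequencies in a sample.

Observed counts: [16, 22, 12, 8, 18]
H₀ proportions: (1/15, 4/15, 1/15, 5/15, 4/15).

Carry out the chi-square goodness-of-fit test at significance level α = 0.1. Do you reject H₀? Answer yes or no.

reject H₀: yes

n = 76; E_i = n·p_i = [5.07, 20.27, 5.07, 25.33, 20.27]
χ² = (16−5.07)²/5.07 + (22−20.27)²/20.27 + (12−5.07)²/5.07 + (8−25.33)²/25.33 + (18−20.27)²/20.27 = 45.3421
df = 4
p-value (upper-tail) = 0.00000
At α=0.1: p < α → reject H₀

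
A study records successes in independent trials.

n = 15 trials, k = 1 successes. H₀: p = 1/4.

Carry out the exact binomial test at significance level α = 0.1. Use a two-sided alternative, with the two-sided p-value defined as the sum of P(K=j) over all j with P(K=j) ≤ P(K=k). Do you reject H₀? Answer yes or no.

reject H₀: no

Exact binomial: n=15, k=1, p₀=1/4=0.2500
P(X=j) = C(n,j)·p₀^j·(1−p₀)^(n−j); p = Σ P(X=j) over j with P(X=j) ≤ P(X=1)
p-value (two-sided) = 0.13680
At α=0.1: p ≥ α → fail to reject H₀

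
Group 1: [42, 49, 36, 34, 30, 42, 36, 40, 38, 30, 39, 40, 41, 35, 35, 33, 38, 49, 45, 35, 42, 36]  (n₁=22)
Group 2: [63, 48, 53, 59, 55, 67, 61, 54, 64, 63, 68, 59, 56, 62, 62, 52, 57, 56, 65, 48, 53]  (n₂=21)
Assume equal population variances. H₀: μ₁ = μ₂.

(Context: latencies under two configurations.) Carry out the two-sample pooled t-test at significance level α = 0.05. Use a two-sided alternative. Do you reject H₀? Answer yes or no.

x̄₁=38.409, s₁=5.170, n₁=22
x̄₂=58.333, s₂=5.817, n₂=21
s_p² = [21·5.170² + 20·5.817²]/41 = 30.1948
SE = √(s_p²·(1/22+1/21)) = 1.6764
t = (38.409−58.333)/1.6764 = -11.8851
df = 41
p-value (two-sided) = 0.00000
At α=0.05: p < α → reject H₀

reject H₀: yes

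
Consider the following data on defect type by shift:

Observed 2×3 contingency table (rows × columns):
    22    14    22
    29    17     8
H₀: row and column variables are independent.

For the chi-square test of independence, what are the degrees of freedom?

df = (r−1)(c−1) = (2−1)·(3−1) = 2

degrees of freedom = 2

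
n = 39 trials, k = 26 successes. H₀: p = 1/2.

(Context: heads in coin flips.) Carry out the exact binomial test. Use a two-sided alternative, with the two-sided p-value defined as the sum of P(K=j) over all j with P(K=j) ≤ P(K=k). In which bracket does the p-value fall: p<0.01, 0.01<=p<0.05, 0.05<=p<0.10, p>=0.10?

p-value bracket: 0.05<=p<0.10

Exact binomial: n=39, k=26, p₀=1/2=0.5000
P(X=j) = C(n,j)·p₀^j·(1−p₀)^(n−j); p = Σ P(X=j) over j with P(X=j) ≤ P(X=26)
p-value (two-sided) = 0.05325
→ bracket: 0.05<=p<0.10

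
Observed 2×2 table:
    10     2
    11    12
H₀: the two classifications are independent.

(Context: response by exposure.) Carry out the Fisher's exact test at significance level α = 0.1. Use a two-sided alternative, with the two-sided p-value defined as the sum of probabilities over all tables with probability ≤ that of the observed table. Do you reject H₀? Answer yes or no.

reject H₀: yes

Margins: r₁=12, r₂=23, c₁=21, c₂=14, n=35
p_obs = C(12,10)·C(23,11)/C(35,21); sum pmf over tables with pmf ≤ p_obs
p-value (two-sided) = 0.06973
At α=0.1: p < α → reject H₀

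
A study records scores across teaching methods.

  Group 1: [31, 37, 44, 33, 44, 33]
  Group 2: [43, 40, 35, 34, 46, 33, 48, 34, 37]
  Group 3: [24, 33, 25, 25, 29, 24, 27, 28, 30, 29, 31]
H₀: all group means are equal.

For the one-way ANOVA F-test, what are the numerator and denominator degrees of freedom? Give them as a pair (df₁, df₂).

degrees of freedom = [2, 23]

k = 3 groups, N = 26 total
df = (k−1, N−k) = (3−1, 26−3) = (2, 23)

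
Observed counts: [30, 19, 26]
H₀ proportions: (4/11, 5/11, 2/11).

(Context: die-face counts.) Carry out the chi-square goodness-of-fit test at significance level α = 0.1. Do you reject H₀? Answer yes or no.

n = 75; E_i = n·p_i = [27.27, 34.09, 13.64]
χ² = (30−27.27)²/27.27 + (19−34.09)²/34.09 + (26−13.64)²/13.64 = 18.1627
df = 2
p-value (upper-tail) = 0.00011
At α=0.1: p < α → reject H₀

reject H₀: yes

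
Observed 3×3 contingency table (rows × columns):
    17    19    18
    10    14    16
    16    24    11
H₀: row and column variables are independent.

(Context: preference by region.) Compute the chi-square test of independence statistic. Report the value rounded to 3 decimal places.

Row totals [54, 40, 51], col totals [43, 57, 45], n=145
χ² = (17−16.01)²/16.01 + (19−21.23)²/21.23 + (18−16.76)²/16.76 + (10−11.86)²/11.86 + (14−15.72)²/15.72 + (16−12.41)²/12.41 + (16−15.12)²/15.12 + (24−20.05)²/20.05 + (11−15.83)²/15.83 = 4.2059
df = 4

test statistic = 4.206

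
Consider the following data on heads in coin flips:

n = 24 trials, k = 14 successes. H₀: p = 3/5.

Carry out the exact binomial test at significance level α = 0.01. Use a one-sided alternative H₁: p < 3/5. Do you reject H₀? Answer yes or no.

Exact binomial: n=24, k=14, p₀=3/5=0.6000
P(X≤14) from Σ C(n,i)·p₀^i·(1−p₀)^(n−i)
p-value (one-sided, H₁ less) = 0.51092
At α=0.01: p ≥ α → fail to reject H₀

reject H₀: no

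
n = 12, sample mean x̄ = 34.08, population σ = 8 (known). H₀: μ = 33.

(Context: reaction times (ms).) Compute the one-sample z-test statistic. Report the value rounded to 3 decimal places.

test statistic = 0.468

SE = σ/√n = 8/√12 = 2.3094
z = (x̄−μ₀)/SE = (34.08−33)/2.3094 = 0.4677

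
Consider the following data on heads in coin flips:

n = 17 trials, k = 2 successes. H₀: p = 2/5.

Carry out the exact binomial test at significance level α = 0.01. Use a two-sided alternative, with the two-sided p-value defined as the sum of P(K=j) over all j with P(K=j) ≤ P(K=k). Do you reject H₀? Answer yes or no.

reject H₀: no

Exact binomial: n=17, k=2, p₀=2/5=0.4000
P(X=j) = C(n,j)·p₀^j·(1−p₀)^(n−j); p = Σ P(X=j) over j with P(X=j) ≤ P(X=2)
p-value (two-sided) = 0.02291
At α=0.01: p ≥ α → fail to reject H₀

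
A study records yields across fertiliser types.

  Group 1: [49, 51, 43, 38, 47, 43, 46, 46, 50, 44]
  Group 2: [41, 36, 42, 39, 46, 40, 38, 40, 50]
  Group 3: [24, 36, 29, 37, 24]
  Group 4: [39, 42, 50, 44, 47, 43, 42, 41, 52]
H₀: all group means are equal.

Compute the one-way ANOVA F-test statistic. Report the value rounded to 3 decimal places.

Group means [45.70, 41.33, 30.00, 44.44], grand mean 41.788
SSB = Σnᵢ(x̄ᵢ−x̄)² = 913.193; SSW = ΣΣ(x−x̄ᵢ)² = 590.322
MSB = 913.193/3 = 304.3976; MSW = 590.322/29 = 20.3559
F = MSB/MSW = 14.9538
df = (3, 29)

test statistic = 14.954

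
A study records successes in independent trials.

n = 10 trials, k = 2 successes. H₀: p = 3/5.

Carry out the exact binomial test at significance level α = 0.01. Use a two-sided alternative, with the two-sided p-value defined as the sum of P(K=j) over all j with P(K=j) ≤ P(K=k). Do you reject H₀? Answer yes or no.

reject H₀: no

Exact binomial: n=10, k=2, p₀=3/5=0.6000
P(X=j) = C(n,j)·p₀^j·(1−p₀)^(n−j); p = Σ P(X=j) over j with P(X=j) ≤ P(X=2)
p-value (two-sided) = 0.01834
At α=0.01: p ≥ α → fail to reject H₀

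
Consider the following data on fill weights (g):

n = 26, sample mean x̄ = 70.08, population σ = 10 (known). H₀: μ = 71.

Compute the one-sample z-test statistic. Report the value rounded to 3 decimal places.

test statistic = -0.469

SE = σ/√n = 10/√26 = 1.9612
z = (x̄−μ₀)/SE = (70.08−71)/1.9612 = -0.4691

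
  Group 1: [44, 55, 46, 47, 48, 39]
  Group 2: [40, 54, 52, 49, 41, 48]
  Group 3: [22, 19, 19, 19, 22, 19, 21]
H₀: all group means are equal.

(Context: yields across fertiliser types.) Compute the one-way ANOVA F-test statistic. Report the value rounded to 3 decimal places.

test statistic = 80.876

Group means [46.50, 47.33, 20.14], grand mean 37.053
SSB = Σnᵢ(x̄ᵢ−x̄)² = 3171.257; SSW = ΣΣ(x−x̄ᵢ)² = 313.690
MSB = 3171.257/2 = 1585.6284; MSW = 313.690/16 = 19.6057
F = MSB/MSW = 80.8761
df = (2, 16)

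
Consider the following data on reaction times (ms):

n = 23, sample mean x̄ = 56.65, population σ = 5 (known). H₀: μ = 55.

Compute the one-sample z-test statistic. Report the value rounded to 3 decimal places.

test statistic = 1.583

SE = σ/√n = 5/√23 = 1.0426
z = (x̄−μ₀)/SE = (56.65−55)/1.0426 = 1.5826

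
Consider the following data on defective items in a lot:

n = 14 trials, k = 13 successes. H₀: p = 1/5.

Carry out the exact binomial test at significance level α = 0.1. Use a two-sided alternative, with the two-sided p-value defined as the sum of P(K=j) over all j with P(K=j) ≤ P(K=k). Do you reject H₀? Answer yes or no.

reject H₀: yes

Exact binomial: n=14, k=13, p₀=1/5=0.2000
P(X=j) = C(n,j)·p₀^j·(1−p₀)^(n−j); p = Σ P(X=j) over j with P(X=j) ≤ P(X=13)
p-value (two-sided) = 0.00000
At α=0.1: p < α → reject H₀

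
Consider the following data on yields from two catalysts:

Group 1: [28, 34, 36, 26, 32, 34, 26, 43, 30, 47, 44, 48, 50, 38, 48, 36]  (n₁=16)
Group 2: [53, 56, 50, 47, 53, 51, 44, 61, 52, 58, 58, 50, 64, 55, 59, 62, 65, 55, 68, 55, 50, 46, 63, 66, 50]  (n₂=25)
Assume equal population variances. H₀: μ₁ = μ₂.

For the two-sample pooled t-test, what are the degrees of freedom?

df = n₁ + n₂ − 2 = 16 + 25 − 2 = 39

degrees of freedom = 39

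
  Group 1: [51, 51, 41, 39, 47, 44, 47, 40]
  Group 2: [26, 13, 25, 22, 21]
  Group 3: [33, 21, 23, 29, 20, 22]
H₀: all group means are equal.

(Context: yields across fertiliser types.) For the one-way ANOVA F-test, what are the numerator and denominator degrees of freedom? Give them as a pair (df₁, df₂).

k = 3 groups, N = 19 total
df = (k−1, N−k) = (3−1, 19−3) = (2, 16)

degrees of freedom = [2, 16]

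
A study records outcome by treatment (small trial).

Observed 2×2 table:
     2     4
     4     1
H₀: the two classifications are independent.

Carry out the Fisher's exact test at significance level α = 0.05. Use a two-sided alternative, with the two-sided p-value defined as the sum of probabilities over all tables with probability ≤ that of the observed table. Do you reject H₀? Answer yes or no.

reject H₀: no

Margins: r₁=6, r₂=5, c₁=6, c₂=5, n=11
p_obs = C(6,2)·C(5,4)/C(11,6); sum pmf over tables with pmf ≤ p_obs
p-value (two-sided) = 0.24242
At α=0.05: p ≥ α → fail to reject H₀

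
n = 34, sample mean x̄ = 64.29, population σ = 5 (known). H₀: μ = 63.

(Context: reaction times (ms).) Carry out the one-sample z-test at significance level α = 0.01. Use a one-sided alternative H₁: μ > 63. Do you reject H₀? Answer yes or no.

SE = σ/√n = 5/√34 = 0.8575
z = (x̄−μ₀)/SE = (64.29−63)/0.8575 = 1.5044
p-value (one-sided, H₁ greater) = 0.06624
At α=0.01: p ≥ α → fail to reject H₀

reject H₀: no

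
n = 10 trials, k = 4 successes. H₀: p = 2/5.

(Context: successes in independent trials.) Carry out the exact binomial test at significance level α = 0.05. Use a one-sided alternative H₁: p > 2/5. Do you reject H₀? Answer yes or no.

reject H₀: no

Exact binomial: n=10, k=4, p₀=2/5=0.4000
P(X≥4) from Σ C(n,i)·p₀^i·(1−p₀)^(n−i)
p-value (one-sided, H₁ greater) = 0.61772
At α=0.05: p ≥ α → fail to reject H₀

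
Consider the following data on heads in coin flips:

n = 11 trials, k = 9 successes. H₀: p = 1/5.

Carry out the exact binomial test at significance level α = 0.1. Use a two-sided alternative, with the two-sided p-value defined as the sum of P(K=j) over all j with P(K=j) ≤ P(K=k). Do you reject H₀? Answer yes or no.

reject H₀: yes

Exact binomial: n=11, k=9, p₀=1/5=0.2000
P(X=j) = C(n,j)·p₀^j·(1−p₀)^(n−j); p = Σ P(X=j) over j with P(X=j) ≤ P(X=9)
p-value (two-sided) = 0.00002
At α=0.1: p < α → reject H₀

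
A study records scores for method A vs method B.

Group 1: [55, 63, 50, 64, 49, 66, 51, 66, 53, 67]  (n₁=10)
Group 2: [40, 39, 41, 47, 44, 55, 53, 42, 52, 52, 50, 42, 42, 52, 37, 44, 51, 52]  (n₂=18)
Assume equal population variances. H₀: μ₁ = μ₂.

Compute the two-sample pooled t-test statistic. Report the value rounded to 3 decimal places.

x̄₁=58.400, s₁=7.427, n₁=10
x̄₂=46.389, s₂=5.741, n₂=18
s_p² = [9·7.427² + 17·5.741²]/26 = 40.6415
SE = √(s_p²·(1/10+1/18)) = 2.5144
t = (58.400−46.389)/2.5144 = 4.7770
df = 26

test statistic = 4.777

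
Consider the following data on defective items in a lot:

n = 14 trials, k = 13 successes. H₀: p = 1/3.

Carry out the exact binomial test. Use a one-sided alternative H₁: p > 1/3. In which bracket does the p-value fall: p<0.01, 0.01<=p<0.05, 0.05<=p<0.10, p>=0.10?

Exact binomial: n=14, k=13, p₀=1/3=0.3333
P(X≥13) from Σ C(n,i)·p₀^i·(1−p₀)^(n−i)
p-value (one-sided, H₁ greater) = 0.00001
→ bracket: p<0.01

p-value bracket: p<0.01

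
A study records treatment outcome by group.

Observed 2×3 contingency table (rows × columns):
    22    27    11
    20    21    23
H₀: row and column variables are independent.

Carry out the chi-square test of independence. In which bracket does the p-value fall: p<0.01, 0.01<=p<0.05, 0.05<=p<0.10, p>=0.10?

Row totals [60, 64], col totals [42, 48, 34], n=124
χ² = (22−20.32)²/20.32 + (27−23.23)²/23.23 + (11−16.45)²/16.45 + (20−21.68)²/21.68 + (21−24.77)²/24.77 + (23−17.55)²/17.55 = 4.9567
df = 2
p-value (upper-tail) = 0.08388
→ bracket: 0.05<=p<0.10

p-value bracket: 0.05<=p<0.10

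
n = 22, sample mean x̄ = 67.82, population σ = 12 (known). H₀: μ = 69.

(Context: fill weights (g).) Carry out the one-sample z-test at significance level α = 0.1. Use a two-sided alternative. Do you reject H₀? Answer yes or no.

reject H₀: no

SE = σ/√n = 12/√22 = 2.5584
z = (x̄−μ₀)/SE = (67.82−69)/2.5584 = -0.4612
p-value (two-sided) = 0.64464
At α=0.1: p ≥ α → fail to reject H₀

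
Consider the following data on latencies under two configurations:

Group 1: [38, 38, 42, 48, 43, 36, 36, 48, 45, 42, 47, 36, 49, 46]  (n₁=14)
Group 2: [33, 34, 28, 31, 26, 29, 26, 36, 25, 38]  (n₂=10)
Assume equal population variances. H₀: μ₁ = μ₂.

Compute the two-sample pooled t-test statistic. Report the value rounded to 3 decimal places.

test statistic = 6.030

x̄₁=42.429, s₁=4.879, n₁=14
x̄₂=30.600, s₂=4.526, n₂=10
s_p² = [13·4.879² + 9·4.526²]/22 = 22.4468
SE = √(s_p²·(1/14+1/10)) = 1.9616
t = (42.429−30.600)/1.9616 = 6.0300
df = 22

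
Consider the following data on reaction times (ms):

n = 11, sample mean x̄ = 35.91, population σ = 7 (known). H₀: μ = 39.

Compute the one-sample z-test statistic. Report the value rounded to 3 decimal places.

test statistic = -1.464

SE = σ/√n = 7/√11 = 2.1106
z = (x̄−μ₀)/SE = (35.91−39)/2.1106 = -1.4641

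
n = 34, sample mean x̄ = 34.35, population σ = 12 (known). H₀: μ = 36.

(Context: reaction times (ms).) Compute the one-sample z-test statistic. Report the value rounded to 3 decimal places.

SE = σ/√n = 12/√34 = 2.0580
z = (x̄−μ₀)/SE = (34.35−36)/2.0580 = -0.8018

test statistic = -0.802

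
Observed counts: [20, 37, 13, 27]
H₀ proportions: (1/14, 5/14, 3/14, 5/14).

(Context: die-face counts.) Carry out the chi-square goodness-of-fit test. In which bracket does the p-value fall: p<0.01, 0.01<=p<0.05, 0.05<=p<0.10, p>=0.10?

n = 97; E_i = n·p_i = [6.93, 34.64, 20.79, 34.64]
χ² = (20−6.93)²/6.93 + (37−34.64)²/34.64 + (13−20.79)²/20.79 + (27−34.64)²/34.64 = 29.4234
df = 3
p-value (upper-tail) = 0.00000
→ bracket: p<0.01

p-value bracket: p<0.01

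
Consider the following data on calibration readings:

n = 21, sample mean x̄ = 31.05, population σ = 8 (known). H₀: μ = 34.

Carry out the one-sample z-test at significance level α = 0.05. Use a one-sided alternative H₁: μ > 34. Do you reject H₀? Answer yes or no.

reject H₀: no

SE = σ/√n = 8/√21 = 1.7457
z = (x̄−μ₀)/SE = (31.05−34)/1.7457 = -1.6898
p-value (one-sided, H₁ greater) = 0.95447
At α=0.05: p ≥ α → fail to reject H₀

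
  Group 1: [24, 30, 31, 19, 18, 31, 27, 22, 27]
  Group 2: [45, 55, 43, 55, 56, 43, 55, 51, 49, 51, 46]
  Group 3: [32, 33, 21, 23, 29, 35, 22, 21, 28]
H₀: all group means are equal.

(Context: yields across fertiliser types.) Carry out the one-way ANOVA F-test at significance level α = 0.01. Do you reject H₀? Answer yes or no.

reject H₀: yes

Group means [25.44, 49.91, 27.11], grand mean 35.241
SSB = Σnᵢ(x̄ᵢ−x̄)² = 3825.290; SSW = ΣΣ(x−x̄ᵢ)² = 694.020
MSB = 3825.290/2 = 1912.6451; MSW = 694.020/26 = 26.6931
F = MSB/MSW = 71.6532
df = (2, 26)
p-value (upper-tail) = 0.00000
At α=0.01: p < α → reject H₀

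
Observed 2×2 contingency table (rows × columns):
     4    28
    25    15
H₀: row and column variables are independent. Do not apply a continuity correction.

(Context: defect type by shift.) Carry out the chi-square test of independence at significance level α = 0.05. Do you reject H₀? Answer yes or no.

Row totals [32, 40], col totals [29, 43], n=72
χ² = (4−12.89)²/12.89 + (28−19.11)²/19.11 + (25−16.11)²/16.11 + (15−23.89)²/23.89 = 18.4763
df = 1
p-value (upper-tail) = 0.00002
At α=0.05: p < α → reject H₀

reject H₀: yes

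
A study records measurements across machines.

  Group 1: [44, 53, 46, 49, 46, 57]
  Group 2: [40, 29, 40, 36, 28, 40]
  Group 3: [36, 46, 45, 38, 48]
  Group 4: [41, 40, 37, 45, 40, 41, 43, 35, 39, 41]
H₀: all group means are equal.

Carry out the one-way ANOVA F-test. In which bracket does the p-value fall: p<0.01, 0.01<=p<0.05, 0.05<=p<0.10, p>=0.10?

Group means [49.17, 35.50, 42.60, 40.20], grand mean 41.593
SSB = Σnᵢ(x̄ᵢ−x̄)² = 591.385; SSW = ΣΣ(x−x̄ᵢ)² = 465.133
MSB = 591.385/3 = 197.1284; MSW = 465.133/23 = 20.2232
F = MSB/MSW = 9.7476
df = (3, 23)
p-value (upper-tail) = 0.00024
→ bracket: p<0.01

p-value bracket: p<0.01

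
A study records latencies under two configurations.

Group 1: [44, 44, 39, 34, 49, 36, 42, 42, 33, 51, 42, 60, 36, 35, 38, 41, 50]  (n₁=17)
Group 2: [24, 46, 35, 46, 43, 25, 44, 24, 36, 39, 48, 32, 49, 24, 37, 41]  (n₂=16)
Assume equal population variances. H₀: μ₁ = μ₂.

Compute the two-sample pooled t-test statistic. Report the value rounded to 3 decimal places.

test statistic = 1.793

x̄₁=42.118, s₁=7.149, n₁=17
x̄₂=37.062, s₂=8.992, n₂=16
s_p² = [16·7.149² + 15·8.992²]/31 = 65.5065
SE = √(s_p²·(1/17+1/16)) = 2.8191
t = (42.118−37.062)/2.8191 = 1.7932
df = 31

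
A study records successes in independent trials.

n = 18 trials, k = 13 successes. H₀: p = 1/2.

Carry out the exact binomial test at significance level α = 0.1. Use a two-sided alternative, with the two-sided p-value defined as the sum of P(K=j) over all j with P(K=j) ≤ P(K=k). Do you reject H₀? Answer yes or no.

Exact binomial: n=18, k=13, p₀=1/2=0.5000
P(X=j) = C(n,j)·p₀^j·(1−p₀)^(n−j); p = Σ P(X=j) over j with P(X=j) ≤ P(X=13)
p-value (two-sided) = 0.09625
At α=0.1: p < α → reject H₀

reject H₀: yes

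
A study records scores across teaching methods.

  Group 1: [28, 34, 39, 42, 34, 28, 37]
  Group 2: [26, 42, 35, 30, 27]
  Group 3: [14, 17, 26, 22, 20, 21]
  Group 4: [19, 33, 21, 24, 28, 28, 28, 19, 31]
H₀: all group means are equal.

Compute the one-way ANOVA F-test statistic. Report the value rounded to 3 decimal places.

Group means [34.57, 32.00, 20.00, 25.67], grand mean 27.889
SSB = Σnᵢ(x̄ᵢ−x̄)² = 814.952; SSW = ΣΣ(x−x̄ᵢ)² = 639.714
MSB = 814.952/3 = 271.6508; MSW = 639.714/23 = 27.8137
F = MSB/MSW = 9.7668
df = (3, 23)

test statistic = 9.767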